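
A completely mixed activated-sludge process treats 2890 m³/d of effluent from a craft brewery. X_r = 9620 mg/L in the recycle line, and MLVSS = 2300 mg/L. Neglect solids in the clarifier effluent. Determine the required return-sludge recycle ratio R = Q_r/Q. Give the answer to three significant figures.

R ≈ 0.314

Solids balance on the clarifier gives (1+R)X = R·X_r, so R = X/(X_r − X) = 2300 / (9620 − 2300) = 0.3142.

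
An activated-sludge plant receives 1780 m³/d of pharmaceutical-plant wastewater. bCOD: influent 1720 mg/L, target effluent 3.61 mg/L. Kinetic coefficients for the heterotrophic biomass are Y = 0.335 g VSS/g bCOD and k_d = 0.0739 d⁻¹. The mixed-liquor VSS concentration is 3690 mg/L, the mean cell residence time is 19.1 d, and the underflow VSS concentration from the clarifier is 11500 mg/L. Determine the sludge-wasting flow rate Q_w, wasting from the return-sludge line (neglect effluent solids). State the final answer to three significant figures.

Rearranging the biomass balance for a CMAS with decay, V = Y·Q·ΔS·θ_c / [X·(1+k_d θ_c)] = 0.335 × 1780 × (1720 − 3.61) × 19.1 / [3690 × (1 + 0.0739 × 19.1)] = 1.95×10^7 / 8898 = 2197 m³.
Q_w = (V·X)/(θ_c X_r) = 2197 × 3690 / (19.1 × 11500) = 36.91 m³/d.

Q_w ≈ 36.9 m³/d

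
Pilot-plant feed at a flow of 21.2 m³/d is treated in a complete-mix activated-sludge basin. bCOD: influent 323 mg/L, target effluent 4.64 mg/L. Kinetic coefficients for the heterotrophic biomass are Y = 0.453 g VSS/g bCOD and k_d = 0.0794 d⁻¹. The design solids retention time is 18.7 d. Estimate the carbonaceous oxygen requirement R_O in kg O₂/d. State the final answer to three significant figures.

Observed yield with endogenous decay: Y_obs = Y / (1 + k_d·θ_c) = 0.453 / (1 + 0.0794 × 18.7) = 0.453 / 2.485 = 0.1823 g VSS/g bCOD.
Q·(S₀ − S) = 21.2 × (323 − 4.64) × 10⁻³ = 6.749 kg/d removed.
Net sludge production P_X = 0.1823 × 6.749 = 1.230 kg VSS/d.
R_O = Q·(S₀ − S) − 1.42·P_X = 6.749 − 1.42 × 1.230 = 5.002 kg O₂/d.

R_O ≈ 5.00 kg O₂/d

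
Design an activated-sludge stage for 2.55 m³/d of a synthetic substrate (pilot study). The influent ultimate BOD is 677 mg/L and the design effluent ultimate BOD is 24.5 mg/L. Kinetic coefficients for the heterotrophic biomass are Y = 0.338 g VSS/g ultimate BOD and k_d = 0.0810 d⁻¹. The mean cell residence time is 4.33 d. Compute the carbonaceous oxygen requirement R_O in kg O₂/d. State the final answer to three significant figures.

Observed yield with endogenous decay: Y_obs = Y / (1 + k_d·θ_c) = 0.338 / (1 + 0.0810 × 4.33) = 0.338 / 1.351 = 0.2502 g VSS/g ultimate BOD.
Substrate removed = Q·(S₀ − S) = 2.55 m³/d × (677 − 24.5) g/m³ = 1.66×10^3 g/d = 1.664 kg/d.
Net sludge production P_X = 0.2502 × 1.664 = 0.4164 kg VSS/d.
R_O = Q·(S₀ − S) − 1.42·P_X = 1.664 − 1.42 × 0.4164 = 1.073 kg O₂/d.

R_O ≈ 1.07 kg O₂/d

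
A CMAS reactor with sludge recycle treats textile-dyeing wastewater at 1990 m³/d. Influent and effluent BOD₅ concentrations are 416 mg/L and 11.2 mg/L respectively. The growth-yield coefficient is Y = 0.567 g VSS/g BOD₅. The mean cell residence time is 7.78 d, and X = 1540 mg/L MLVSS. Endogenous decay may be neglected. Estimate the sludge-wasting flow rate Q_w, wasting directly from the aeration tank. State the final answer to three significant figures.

Q_w ≈ 297 m³/d

V·X = Y·Q·ΔS·θ_c gives V = 0.567 × 1990 × (416 − 11.2) × 7.78 / 1540 = 2307 m³.
For wasting at MLVSS concentration, Q_w = V/θ_c = 2307/7.78 = 296.6 m³/d.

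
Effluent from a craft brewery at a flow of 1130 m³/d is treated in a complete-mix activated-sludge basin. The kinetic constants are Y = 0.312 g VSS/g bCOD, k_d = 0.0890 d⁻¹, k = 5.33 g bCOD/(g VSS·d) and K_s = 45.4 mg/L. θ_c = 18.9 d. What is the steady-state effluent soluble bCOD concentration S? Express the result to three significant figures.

S ≈ 4.24 mg/L

For a completely mixed reactor with recycle the Lawrence–McCarty relation gives S = K_s·(1 + k_d·θ_c) / [θ_c·(Y·k − k_d) − 1] = 45.4 × (1 + 0.0890 × 18.9) / [18.9 × (0.312 × 5.33 − 0.0890) − 1] = 121.8 / 28.75 = 4.236 mg/L.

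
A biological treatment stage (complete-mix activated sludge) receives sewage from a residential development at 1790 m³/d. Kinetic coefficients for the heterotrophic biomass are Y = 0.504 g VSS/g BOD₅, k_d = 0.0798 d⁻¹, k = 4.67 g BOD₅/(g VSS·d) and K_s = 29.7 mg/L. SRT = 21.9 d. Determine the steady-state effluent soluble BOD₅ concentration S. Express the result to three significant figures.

S ≈ 1.67 mg/L

From the Monod/SRT balance for a CMAS, S = K_s·(1+k_d θ_c)/[θ_c·(Y k − k_d) − 1] = 29.7 × (1 + 0.0798 × 21.9) / [21.9 × (0.504 × 4.67 − 0.0798) − 1] = 81.60 / 48.80 = 1.672 mg/L.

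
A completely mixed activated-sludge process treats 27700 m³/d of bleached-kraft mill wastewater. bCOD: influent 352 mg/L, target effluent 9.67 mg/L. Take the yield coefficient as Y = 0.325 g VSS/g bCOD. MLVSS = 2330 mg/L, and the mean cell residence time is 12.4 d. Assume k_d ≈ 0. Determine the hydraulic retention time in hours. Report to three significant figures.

With k_d = 0 the design equation reduces to V = Y Q (S₀−S) θ_c / X = 0.325 × 27700 × (352 − 9.67) × 12.4 / 2330 = 16401 m³.
Hydraulic retention time τ = V/Q = 16401 / 27700 = 0.5921 d = 14.21 h.

τ ≈ 14.2 h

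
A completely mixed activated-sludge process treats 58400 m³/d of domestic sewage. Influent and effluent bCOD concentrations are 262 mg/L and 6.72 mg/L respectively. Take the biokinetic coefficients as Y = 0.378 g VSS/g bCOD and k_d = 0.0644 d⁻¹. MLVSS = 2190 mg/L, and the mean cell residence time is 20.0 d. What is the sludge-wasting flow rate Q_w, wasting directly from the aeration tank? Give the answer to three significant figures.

Q_w ≈ 1120 m³/d

Steady-state biomass mass balance: V·X·(1 + k_d·θ_c) = Y·Q·(S₀ − S)·θ_c, so V = 0.378 × 58400 × (262 − 6.72) × 20.0 / [2190 × (1 + 0.0644 × 20.0)] = 1.13×10^8 / 5011 = 22493 m³.
For wasting at MLVSS concentration, Q_w = V/θ_c = 22493/20.0 = 1125 m³/d.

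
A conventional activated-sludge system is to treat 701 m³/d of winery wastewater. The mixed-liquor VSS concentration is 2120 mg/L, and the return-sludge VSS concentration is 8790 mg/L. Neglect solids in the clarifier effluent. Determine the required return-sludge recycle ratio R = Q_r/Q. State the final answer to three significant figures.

R = Q_r/Q = X/(X_r − X) = 2120 / (8790 − 2120) = 0.3178.

R ≈ 0.318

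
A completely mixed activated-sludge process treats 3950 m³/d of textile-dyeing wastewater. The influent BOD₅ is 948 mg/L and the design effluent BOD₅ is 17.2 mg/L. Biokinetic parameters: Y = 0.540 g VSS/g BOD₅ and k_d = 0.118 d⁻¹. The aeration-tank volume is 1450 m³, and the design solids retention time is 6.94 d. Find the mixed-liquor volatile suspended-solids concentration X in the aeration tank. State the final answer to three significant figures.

X ≈ 5220 mg/L

X = Y·Q·ΔS·θ_c / [V·(1 + k_d θ_c)] = 0.540 × 3950 × (948 − 17.2) × 6.94 / [1450 × (1 + 0.118 × 6.94)] = 5224 mg/L.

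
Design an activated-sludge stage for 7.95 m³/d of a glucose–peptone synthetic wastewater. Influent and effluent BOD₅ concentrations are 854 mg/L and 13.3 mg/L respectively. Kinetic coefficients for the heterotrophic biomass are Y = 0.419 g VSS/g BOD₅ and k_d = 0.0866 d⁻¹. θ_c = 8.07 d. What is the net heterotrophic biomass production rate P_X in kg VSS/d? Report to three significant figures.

P_X ≈ 1.65 kg VSS/d

Correct the yield for decay: Y_obs = Y/(1 + k_d θ_c) = 0.419 / (1 + 0.0866 × 8.07) = 0.419 / 1.699 = 0.2466.
Q·(S₀ − S) = 7.95 × (854 − 13.3) × 10⁻³ = 6.684 kg/d removed.
P_X = Y_obs · Q(S₀ − S) = 0.2466 × 6.684 = 1.648 kg VSS/d.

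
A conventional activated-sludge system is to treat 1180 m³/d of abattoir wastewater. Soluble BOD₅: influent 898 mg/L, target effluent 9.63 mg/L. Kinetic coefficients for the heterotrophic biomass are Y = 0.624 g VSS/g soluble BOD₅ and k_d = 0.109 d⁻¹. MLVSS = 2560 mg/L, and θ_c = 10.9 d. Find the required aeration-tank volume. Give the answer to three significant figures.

V ≈ 1270 m³

Steady-state biomass mass balance: V·X·(1 + k_d·θ_c) = Y·Q·(S₀ − S)·θ_c, so V = 0.624 × 1180 × (898 − 9.63) × 10.9 / [2560 × (1 + 0.109 × 10.9)] = 7.13×10^6 / 5602 = 1273 m³.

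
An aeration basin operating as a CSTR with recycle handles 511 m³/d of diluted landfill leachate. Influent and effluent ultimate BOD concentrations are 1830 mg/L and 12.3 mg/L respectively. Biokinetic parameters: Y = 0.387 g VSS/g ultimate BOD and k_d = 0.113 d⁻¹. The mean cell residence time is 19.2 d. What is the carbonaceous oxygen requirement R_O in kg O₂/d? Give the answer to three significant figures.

Y_obs = Y / (1 + k_d θ_c) = 0.387 / (1 + 0.113 × 19.2) = 0.387 / 3.170 = 0.1221.
Q·(S₀ − S) = 511 × (1830 − 12.3) × 10⁻³ = 928.8 kg/d removed.
Net sludge production P_X = 0.1221 × 928.8 = 113.4 kg VSS/d.
R_O = Q·(S₀ − S) − 1.42·P_X = 928.8 − 1.42 × 113.4 = 767.8 kg O₂/d.

R_O ≈ 768 kg O₂/d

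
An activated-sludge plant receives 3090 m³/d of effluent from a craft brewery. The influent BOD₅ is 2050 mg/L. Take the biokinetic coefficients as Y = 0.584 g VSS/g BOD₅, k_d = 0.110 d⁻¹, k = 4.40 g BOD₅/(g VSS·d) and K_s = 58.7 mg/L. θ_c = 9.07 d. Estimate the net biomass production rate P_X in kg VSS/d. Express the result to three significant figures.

P_X ≈ 1850 kg VSS/d

From the Monod/SRT balance for a CMAS, S = K_s·(1+k_d θ_c)/[θ_c·(Y k − k_d) − 1] = 58.7 × (1 + 0.110 × 9.07) / [9.07 × (0.584 × 4.40 − 0.110) − 1] = 117.3 / 21.31 = 5.503 mg/L.
Observed yield with endogenous decay: Y_obs = Y / (1 + k_d·θ_c) = 0.584 / (1 + 0.110 × 9.07) = 0.584 / 1.998 = 0.2923 g VSS/g BOD₅.
Substrate removed = Q·(S₀ − S) = 3090 m³/d × (2050 − 5.50) g/m³ = 6.32×10^6 g/d = 6318 kg/d.
Biomass produced: P_X = Y_obs·Q·ΔS = 0.2923 × 6318 ≈ 1847 kg VSS/d.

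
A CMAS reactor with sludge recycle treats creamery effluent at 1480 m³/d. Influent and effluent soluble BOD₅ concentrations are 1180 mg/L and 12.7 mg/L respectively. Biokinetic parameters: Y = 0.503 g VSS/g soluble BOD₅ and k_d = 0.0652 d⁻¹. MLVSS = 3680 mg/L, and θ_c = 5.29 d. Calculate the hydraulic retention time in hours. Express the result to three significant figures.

Steady-state biomass mass balance: V·X·(1 + k_d·θ_c) = Y·Q·(S₀ − S)·θ_c, so V = 0.503 × 1480 × (1180 − 12.7) × 5.29 / [3680 × (1 + 0.0652 × 5.29)] = 4.6×10^6 / 4949 = 928.8 m³.
τ = V/Q = 928.8/1480 = 0.6276 d, or 15.06 h.

τ ≈ 15.1 h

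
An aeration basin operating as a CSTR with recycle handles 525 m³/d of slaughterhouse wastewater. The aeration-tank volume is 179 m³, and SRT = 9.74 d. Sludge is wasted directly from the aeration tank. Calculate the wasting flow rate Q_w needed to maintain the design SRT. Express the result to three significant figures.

Wasting from the aeration tank: Q_w = V / θ_c = 179.0 / 9.74 = 18.38 m³/d.

Q_w ≈ 18.4 m³/d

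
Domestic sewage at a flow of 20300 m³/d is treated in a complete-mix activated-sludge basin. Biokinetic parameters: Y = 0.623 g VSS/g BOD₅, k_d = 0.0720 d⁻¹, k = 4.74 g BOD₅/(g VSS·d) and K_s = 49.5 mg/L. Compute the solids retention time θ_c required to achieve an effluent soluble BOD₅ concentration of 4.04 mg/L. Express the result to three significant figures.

θ_c ≈ 6.63 d

Specific growth rate at S = 4.04 mg/L: μ = YkS/(K_s+S) = 0.623·4.74·4.04/(49.5+4.04) = 0.2228 d⁻¹.
Then 1/θ_c = μ − k_d = 0.2228 − 0.0720 = 0.1508 d⁻¹, giving θ_c = 6.630 d.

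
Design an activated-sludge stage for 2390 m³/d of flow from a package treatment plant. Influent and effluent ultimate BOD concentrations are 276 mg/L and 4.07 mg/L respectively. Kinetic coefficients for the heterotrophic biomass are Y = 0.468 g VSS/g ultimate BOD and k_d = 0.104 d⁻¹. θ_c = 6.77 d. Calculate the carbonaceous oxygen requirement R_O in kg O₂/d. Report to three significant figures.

Observed yield with endogenous decay: Y_obs = Y / (1 + k_d·θ_c) = 0.468 / (1 + 0.104 × 6.77) = 0.468 / 1.704 = 0.2746 g VSS/g ultimate BOD.
Mass of ultimate BOD removed per day: Q(S₀ − S) = 2390 × 271.9 g/m³ = 649.9 kg/d.
Biomass synthesised: P_X = Y_obs × 649.9 = 178.5 kg VSS/d.
Carbonaceous O₂ demand = substrate oxidised − cell-mass equivalent = 649.9 − 1.42 × 178.5 = 396.5 kg O₂/d.

R_O ≈ 396 kg O₂/d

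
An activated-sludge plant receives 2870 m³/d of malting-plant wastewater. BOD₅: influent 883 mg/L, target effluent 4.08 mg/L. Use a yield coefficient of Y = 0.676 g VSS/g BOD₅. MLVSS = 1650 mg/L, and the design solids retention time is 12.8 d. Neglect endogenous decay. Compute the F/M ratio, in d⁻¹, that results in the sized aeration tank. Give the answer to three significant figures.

Biomass mass balance (decay neglected): V·X = Y·Q·(S₀ − S)·θ_c, so V = 0.676 × 2870 × (883 − 4.08) × 12.8 / 1650 = 13228 m³.
F/M = Q·S₀ / (V·X) = 2870 × 883 / (13228 × 1650) = 0.1161 g BOD₅·(g VSS·d)⁻¹.

F/M ≈ 0.116 d⁻¹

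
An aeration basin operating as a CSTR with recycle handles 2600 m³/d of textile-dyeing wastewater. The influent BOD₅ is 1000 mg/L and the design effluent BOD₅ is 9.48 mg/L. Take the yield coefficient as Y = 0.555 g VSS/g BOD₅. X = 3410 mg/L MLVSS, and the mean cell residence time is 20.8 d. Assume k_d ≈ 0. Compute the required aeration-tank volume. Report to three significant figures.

V ≈ 8720 m³

Biomass mass balance (decay neglected): V·X = Y·Q·(S₀ − S)·θ_c, so V = 0.555 × 2600 × (1000 − 9.48) × 20.8 / 3410 = 8718 m³.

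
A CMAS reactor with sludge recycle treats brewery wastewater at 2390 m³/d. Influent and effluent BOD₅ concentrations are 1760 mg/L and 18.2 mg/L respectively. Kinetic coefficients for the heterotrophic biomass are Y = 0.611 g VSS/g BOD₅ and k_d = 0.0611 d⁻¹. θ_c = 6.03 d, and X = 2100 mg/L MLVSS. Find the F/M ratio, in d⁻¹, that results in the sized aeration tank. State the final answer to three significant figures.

F/M ≈ 0.375 d⁻¹

Steady-state biomass mass balance: V·X·(1 + k_d·θ_c) = Y·Q·(S₀ − S)·θ_c, so V = 0.611 × 2390 × (1760 − 18.2) × 6.03 / [2100 × (1 + 0.0611 × 6.03)] = 1.53×10^7 / 2874 = 5337 m³.
Food-to-microorganism ratio F/M = Q S₀ / (V X) = 2390 × 1760 / (5337 × 2100) = 0.3753 d⁻¹.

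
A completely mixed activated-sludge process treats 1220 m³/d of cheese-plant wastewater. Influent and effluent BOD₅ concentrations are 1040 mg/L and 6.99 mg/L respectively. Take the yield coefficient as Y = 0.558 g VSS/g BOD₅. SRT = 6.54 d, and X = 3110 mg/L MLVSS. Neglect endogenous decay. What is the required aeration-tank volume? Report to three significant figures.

V ≈ 1480 m³

Biomass mass balance (decay neglected): V·X = Y·Q·(S₀ − S)·θ_c, so V = 0.558 × 1220 × (1040 − 6.99) × 6.54 / 3110 = 1479 m³.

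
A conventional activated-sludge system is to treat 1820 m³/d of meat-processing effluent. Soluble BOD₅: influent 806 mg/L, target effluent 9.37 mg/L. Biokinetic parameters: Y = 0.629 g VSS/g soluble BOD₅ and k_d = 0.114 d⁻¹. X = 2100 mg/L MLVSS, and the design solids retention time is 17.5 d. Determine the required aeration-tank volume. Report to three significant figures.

V ≈ 2540 m³

Rearranging the biomass balance for a CMAS with decay, V = Y·Q·ΔS·θ_c / [X·(1+k_d θ_c)] = 0.629 × 1820 × (806 − 9.37) × 17.5 / [2100 × (1 + 0.114 × 17.5)] = 1.6×10^7 / 6290 = 2537 m³.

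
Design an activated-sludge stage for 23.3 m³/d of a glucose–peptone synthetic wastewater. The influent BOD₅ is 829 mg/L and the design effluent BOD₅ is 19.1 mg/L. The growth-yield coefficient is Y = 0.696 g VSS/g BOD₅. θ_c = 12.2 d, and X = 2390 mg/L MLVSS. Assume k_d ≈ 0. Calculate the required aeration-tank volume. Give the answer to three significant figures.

Biomass mass balance (decay neglected): V·X = Y·Q·(S₀ − S)·θ_c, so V = 0.696 × 23.3 × (829 − 19.1) × 12.2 / 2390 = 67.04 m³.

V ≈ 67.0 m³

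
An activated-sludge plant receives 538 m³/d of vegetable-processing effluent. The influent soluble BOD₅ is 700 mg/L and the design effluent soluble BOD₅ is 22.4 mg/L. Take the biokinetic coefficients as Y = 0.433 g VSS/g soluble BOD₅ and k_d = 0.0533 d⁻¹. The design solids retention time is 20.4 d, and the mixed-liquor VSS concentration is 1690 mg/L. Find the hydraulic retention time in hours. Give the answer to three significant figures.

From the SRT design equation V = Y Q (S₀−S) θ_c / [X (1 + k_d θ_c)] = 0.433 × 538 × (700 − 22.4) × 20.4 / [1690 × (1 + 0.0533 × 20.4)] = 3.22×10^6 / 3528 = 912.8 m³.
τ = V/Q = 912.8/538 = 1.697 d, or 40.72 h.

τ ≈ 40.7 h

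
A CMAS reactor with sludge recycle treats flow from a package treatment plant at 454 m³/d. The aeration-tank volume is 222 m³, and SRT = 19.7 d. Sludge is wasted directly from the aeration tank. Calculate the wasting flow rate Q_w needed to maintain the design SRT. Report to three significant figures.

Q_w ≈ 11.3 m³/d

Wasting from the aeration tank: Q_w = V / θ_c = 222.0 / 19.7 = 11.27 m³/d.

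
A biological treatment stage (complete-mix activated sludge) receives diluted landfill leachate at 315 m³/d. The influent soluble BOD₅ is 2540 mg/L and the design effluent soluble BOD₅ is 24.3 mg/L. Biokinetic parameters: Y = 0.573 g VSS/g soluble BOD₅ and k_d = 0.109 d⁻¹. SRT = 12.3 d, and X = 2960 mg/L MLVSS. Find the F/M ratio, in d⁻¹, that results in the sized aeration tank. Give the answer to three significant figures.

Steady-state biomass mass balance: V·X·(1 + k_d·θ_c) = Y·Q·(S₀ − S)·θ_c, so V = 0.573 × 315 × (2540 − 24.3) × 12.3 / [2960 × (1 + 0.109 × 12.3)] = 5.59×10^6 / 6928 = 806.1 m³.
Food-to-microorganism ratio F/M = Q S₀ / (V X) = 315 × 2540 / (806.1 × 2960) = 0.3353 d⁻¹.

F/M ≈ 0.335 d⁻¹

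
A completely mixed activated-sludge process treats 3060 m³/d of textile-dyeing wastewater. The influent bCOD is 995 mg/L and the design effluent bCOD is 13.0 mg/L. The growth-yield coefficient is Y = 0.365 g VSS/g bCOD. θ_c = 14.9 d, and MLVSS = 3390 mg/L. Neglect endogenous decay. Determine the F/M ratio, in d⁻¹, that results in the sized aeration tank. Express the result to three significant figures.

F/M ≈ 0.186 d⁻¹

Biomass mass balance (decay neglected): V·X = Y·Q·(S₀ − S)·θ_c, so V = 0.365 × 3060 × (995 − 13.0) × 14.9 / 3390 = 4821 m³.
F/M = applied load / biomass = Q·S₀/(V·X) = 3060 × 995 / (4821 × 3390) = 0.1863 d⁻¹.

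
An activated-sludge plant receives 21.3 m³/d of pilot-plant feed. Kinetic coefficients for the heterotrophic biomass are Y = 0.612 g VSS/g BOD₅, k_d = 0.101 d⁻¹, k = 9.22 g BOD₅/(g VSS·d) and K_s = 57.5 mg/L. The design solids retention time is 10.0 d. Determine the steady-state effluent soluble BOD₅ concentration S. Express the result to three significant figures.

S ≈ 2.12 mg/L

Effluent substrate depends only on kinetics and SRT: S = K_s(1 + k_d θ_c) / [θ_c(Yk − k_d) − 1] = 57.5 × (1 + 0.101 × 10.0) / [10.0 × (0.612 × 9.22 − 0.101) − 1] = 115.6 / 54.42 = 2.124 mg/L.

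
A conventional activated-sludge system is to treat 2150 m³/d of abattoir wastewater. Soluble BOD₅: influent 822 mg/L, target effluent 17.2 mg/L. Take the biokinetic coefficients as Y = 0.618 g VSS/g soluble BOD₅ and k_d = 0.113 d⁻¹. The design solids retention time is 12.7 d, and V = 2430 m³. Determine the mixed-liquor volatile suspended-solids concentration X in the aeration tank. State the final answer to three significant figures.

X ≈ 2300 mg/L

From V·X·(1 + k_d·θ_c) = Y·Q·(S₀ − S)·θ_c: X = 0.618 × 2150 × (822 − 17.2) × 12.7 / [2430 × (1 + 0.113 × 12.7)] = 2295 mg/L.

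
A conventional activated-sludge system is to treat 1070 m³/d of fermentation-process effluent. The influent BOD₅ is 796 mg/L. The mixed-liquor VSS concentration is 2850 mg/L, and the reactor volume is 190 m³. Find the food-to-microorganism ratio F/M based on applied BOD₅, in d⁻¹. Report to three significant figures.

F/M = applied load / biomass = Q·S₀/(V·X) = 1070 × 796 / (190.0 × 2850) = 1.573 d⁻¹.

F/M ≈ 1.57 d⁻¹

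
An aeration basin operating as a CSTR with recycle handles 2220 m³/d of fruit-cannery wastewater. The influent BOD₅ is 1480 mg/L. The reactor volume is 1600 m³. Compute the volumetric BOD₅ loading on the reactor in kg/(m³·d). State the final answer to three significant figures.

L_v ≈ 2.05 kg BOD₅/(m³·d)

L_v = Q S₀ / V = 2220 × 1480 × 10⁻³ / 1600 = 2.054 kg/(m³·d).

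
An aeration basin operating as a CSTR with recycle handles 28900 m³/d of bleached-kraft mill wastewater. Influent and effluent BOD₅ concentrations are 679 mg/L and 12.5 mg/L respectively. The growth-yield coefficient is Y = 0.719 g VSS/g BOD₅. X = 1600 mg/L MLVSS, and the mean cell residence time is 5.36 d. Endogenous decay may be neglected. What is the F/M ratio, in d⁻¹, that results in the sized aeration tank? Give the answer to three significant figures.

With k_d = 0 the design equation reduces to V = Y Q (S₀−S) θ_c / X = 0.719 × 28900 × (679 − 12.5) × 5.36 / 1600 = 46395 m³.
Food-to-microorganism ratio F/M = Q S₀ / (V X) = 28900 × 679 / (46395 × 1600) = 0.2643 d⁻¹.

F/M ≈ 0.264 d⁻¹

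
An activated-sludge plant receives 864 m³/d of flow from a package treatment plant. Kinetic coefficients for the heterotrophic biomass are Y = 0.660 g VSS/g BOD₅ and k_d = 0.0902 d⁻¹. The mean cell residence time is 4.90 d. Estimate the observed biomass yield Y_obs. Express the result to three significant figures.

The observed yield is Y_obs = Y/(1 + k_d·θ_c) = 0.660 / (1 + 0.0902 × 4.90) = 0.660 / 1.442 = 0.4577 g VSS per g BOD₅ removed.

Y_obs ≈ 0.458 g VSS/g BOD₅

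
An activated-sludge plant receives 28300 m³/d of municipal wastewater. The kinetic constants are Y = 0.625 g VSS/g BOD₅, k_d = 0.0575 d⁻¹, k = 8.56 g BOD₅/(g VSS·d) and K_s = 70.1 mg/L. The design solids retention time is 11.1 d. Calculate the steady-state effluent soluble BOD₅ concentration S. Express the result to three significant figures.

For a completely mixed reactor with recycle the Lawrence–McCarty relation gives S = K_s·(1 + k_d·θ_c) / [θ_c·(Y·k − k_d) − 1] = 70.1 × (1 + 0.0575 × 11.1) / [11.1 × (0.625 × 8.56 − 0.0575) − 1] = 114.8 / 57.75 = 1.989 mg/L.

S ≈ 1.99 mg/L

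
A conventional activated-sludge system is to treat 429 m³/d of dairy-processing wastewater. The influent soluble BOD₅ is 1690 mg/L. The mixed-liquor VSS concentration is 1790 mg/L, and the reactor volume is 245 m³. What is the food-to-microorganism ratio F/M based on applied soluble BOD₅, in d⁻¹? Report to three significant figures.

F/M ≈ 1.65 d⁻¹

F/M = applied load / biomass = Q·S₀/(V·X) = 429 × 1690 / (245.0 × 1790) = 1.653 d⁻¹.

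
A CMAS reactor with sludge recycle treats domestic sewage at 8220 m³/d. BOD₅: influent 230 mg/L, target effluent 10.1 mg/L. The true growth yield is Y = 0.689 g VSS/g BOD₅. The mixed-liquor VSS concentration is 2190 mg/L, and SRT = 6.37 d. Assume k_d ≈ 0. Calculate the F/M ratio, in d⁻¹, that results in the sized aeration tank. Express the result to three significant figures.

F/M ≈ 0.238 d⁻¹

Biomass mass balance (decay neglected): V·X = Y·Q·(S₀ − S)·θ_c, so V = 0.689 × 8220 × (230 − 10.1) × 6.37 / 2190 = 3623 m³.
F/M = Q·S₀ / (V·X) = 8220 × 230 / (3623 × 2190) = 0.2383 g BOD₅·(g VSS·d)⁻¹.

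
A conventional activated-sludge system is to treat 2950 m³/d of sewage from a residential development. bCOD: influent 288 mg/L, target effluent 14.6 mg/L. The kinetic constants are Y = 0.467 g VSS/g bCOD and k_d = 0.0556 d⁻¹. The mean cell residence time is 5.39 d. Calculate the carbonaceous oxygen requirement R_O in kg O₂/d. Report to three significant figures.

Y_obs = Y / (1 + k_d θ_c) = 0.467 / (1 + 0.0556 × 5.39) = 0.467 / 1.300 = 0.3593.
Q·(S₀ − S) = 2950 × (288 − 14.6) × 10⁻³ = 806.5 kg/d removed.
P_X = Y_obs·Q·(S₀ − S) = 0.3593 × 806.5 = 289.8 kg VSS/d.
R_O = Q·(S₀ − S) − 1.42·P_X = 806.5 − 1.42 × 289.8 = 395.0 kg O₂/d.

R_O ≈ 395 kg O₂/d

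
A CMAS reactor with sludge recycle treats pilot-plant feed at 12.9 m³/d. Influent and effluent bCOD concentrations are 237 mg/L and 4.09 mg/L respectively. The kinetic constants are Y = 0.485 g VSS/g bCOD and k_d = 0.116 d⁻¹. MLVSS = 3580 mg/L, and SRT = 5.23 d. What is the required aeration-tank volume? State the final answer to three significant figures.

Steady-state biomass mass balance: V·X·(1 + k_d·θ_c) = Y·Q·(S₀ − S)·θ_c, so V = 0.485 × 12.9 × (237 − 4.09) × 5.23 / [3580 × (1 + 0.116 × 5.23)] = 7.62×10^3 / 5752 = 1.325 m³.

V ≈ 1.32 m³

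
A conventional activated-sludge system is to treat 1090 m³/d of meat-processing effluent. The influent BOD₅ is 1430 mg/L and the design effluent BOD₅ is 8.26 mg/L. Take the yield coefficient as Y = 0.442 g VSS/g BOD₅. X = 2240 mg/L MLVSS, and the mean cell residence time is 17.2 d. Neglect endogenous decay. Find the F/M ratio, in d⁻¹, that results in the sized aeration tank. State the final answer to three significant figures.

V·X = Y·Q·ΔS·θ_c gives V = 0.442 × 1090 × (1430 − 8.26) × 17.2 / 2240 = 5260 m³.
Food-to-microorganism ratio F/M = Q S₀ / (V X) = 1090 × 1430 / (5260 × 2240) = 0.1323 d⁻¹.

F/M ≈ 0.132 d⁻¹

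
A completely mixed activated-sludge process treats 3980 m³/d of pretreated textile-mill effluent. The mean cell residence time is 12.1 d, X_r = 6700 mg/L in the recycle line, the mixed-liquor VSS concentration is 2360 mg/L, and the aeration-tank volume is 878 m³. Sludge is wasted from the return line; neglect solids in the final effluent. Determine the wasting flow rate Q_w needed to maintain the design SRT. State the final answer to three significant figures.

Q_w ≈ 25.6 m³/d

θ_c = V·X/(Q_w·X_r) when wasting from the recycle, so Q_w = V·X/(θ_c·X_r) = 878.0 × 2360 / (12.1 × 6700) = 25.56 m³/d.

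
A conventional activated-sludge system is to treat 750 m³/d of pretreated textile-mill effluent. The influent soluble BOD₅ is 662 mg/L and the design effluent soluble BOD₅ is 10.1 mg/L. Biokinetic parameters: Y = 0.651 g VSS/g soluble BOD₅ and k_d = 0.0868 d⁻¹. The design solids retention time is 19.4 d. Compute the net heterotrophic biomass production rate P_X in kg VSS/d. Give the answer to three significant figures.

P_X ≈ 119 kg VSS/d

Correct the yield for decay: Y_obs = Y/(1 + k_d θ_c) = 0.651 / (1 + 0.0868 × 19.4) = 0.651 / 2.684 = 0.2426.
Mass of soluble BOD₅ removed per day: Q(S₀ − S) = 750 × 651.9 g/m³ = 488.9 kg/d.
Biomass produced: P_X = Y_obs·Q·ΔS = 0.2426 × 488.9 ≈ 118.6 kg VSS/d.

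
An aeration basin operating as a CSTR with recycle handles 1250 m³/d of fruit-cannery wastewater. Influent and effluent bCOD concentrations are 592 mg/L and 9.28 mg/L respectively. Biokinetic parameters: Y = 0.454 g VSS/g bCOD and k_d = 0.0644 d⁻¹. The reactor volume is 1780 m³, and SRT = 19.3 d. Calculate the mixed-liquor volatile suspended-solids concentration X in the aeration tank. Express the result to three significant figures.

X ≈ 1600 mg/L

Solving the biomass balance for X: X = Y Q (S₀−S) θ_c / [V (1+k_d θ_c)] = 0.454 × 1250 × (592 − 9.28) × 19.3 / [1780 × (1 + 0.0644 × 19.3)] = 1599 mg/L.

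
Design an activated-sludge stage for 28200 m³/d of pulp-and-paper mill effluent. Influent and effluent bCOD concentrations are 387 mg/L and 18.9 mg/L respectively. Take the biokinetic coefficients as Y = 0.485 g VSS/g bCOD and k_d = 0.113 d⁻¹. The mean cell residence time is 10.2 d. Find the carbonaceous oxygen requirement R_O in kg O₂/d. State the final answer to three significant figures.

R_O ≈ 7060 kg O₂/d

Correct the yield for decay: Y_obs = Y/(1 + k_d θ_c) = 0.485 / (1 + 0.113 × 10.2) = 0.485 / 2.153 = 0.2253.
Substrate removed = Q·(S₀ − S) = 28200 m³/d × (387 − 18.9) g/m³ = 1.04×10^7 g/d = 10380 kg/d.
Net sludge production P_X = 0.2253 × 10380 = 2339 kg VSS/d.
Carbonaceous O₂ demand = substrate oxidised − cell-mass equivalent = 10380 − 1.42 × 2339 = 7059 kg O₂/d.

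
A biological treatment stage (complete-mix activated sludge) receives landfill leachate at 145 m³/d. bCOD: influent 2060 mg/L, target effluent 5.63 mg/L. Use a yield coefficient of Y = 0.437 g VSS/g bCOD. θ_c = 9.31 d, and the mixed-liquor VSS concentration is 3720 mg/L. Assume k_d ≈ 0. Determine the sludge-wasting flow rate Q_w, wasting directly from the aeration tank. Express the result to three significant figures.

Q_w ≈ 35.0 m³/d

With k_d = 0 the design equation reduces to V = Y Q (S₀−S) θ_c / X = 0.437 × 145 × (2060 − 5.63) × 9.31 / 3720 = 325.8 m³.
With mixed-liquor wasting, θ_c = V/Q_w, so Q_w = V/θ_c = 325.8/9.31 = 34.99 m³/d.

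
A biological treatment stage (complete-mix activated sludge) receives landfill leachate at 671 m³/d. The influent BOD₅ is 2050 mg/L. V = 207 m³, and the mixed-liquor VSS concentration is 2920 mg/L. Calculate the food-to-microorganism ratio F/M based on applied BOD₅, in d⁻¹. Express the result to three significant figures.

Food-to-microorganism ratio F/M = Q S₀ / (V X) = 671 × 2050 / (207.0 × 2920) = 2.276 d⁻¹.

F/M ≈ 2.28 d⁻¹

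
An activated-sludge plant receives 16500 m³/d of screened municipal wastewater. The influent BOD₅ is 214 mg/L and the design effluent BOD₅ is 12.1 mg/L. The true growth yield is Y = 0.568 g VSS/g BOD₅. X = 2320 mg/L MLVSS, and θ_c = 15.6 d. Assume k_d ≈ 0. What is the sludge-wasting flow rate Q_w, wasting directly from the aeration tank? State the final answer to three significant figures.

Q_w ≈ 816 m³/d

V·X = Y·Q·ΔS·θ_c gives V = 0.568 × 16500 × (214 − 12.1) × 15.6 / 2320 = 12723 m³.
Wasting from the aeration tank: Q_w = V / θ_c = 12723 / 15.6 = 815.6 m³/d.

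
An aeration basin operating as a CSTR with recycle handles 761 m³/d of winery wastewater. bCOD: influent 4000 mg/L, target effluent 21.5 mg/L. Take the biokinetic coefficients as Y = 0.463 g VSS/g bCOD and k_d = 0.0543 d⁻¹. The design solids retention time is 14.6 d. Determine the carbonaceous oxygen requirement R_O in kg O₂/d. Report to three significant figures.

Y_obs = Y / (1 + k_d θ_c) = 0.463 / (1 + 0.0543 × 14.6) = 0.463 / 1.793 = 0.2583.
Substrate removed = Q·(S₀ − S) = 761 m³/d × (4000 − 21.5) g/m³ = 3.03×10^6 g/d = 3028 kg/d.
Biomass synthesised: P_X = Y_obs × 3028 = 781.9 kg VSS/d.
R_O = Q·ΔS − 1.42 P_X = 3028 − 1110 = 1917 kg O₂/d.

R_O ≈ 1920 kg O₂/d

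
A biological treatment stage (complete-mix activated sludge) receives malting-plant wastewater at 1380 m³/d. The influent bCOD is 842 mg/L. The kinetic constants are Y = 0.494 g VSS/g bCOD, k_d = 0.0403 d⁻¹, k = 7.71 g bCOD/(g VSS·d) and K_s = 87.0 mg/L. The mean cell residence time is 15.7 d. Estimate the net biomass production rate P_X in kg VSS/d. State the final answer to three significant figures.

For a completely mixed reactor with recycle the Lawrence–McCarty relation gives S = K_s·(1 + k_d·θ_c) / [θ_c·(Y·k − k_d) − 1] = 87.0 × (1 + 0.0403 × 15.7) / [15.7 × (0.494 × 7.71 − 0.0403) − 1] = 142.0 / 58.16 = 2.442 mg/L.
Observed yield with endogenous decay: Y_obs = Y / (1 + k_d·θ_c) = 0.494 / (1 + 0.0403 × 15.7) = 0.494 / 1.633 = 0.3026 g VSS/g bCOD.
Substrate removed = Q·(S₀ − S) = 1380 m³/d × (842 − 2.44) g/m³ = 1.16×10^6 g/d = 1159 kg/d.
Net biomass production P_X = Y_obs × Q·(S₀ − S) = 0.3026 × 1159 = 350.5 kg VSS/d.

P_X ≈ 351 kg VSS/d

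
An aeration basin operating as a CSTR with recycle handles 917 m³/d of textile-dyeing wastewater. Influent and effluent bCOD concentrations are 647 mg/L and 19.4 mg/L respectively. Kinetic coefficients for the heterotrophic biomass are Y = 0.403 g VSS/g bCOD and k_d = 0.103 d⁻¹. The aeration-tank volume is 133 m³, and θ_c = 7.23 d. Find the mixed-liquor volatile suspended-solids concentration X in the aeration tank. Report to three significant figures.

From V·X·(1 + k_d·θ_c) = Y·Q·(S₀ − S)·θ_c: X = 0.403 × 917 × (647 − 19.4) × 7.23 / [133 × (1 + 0.103 × 7.23)] = 7226 mg/L.

X ≈ 7230 mg/L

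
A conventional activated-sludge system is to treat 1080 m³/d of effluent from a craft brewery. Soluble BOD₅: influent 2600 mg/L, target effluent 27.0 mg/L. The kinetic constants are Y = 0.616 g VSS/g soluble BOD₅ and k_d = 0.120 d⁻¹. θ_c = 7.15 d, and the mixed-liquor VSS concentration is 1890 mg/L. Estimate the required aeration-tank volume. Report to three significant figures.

V ≈ 3490 m³

Rearranging the biomass balance for a CMAS with decay, V = Y·Q·ΔS·θ_c / [X·(1+k_d θ_c)] = 0.616 × 1080 × (2600 − 27.0) × 7.15 / [1890 × (1 + 0.120 × 7.15)] = 1.22×10^7 / 3512 = 3485 m³.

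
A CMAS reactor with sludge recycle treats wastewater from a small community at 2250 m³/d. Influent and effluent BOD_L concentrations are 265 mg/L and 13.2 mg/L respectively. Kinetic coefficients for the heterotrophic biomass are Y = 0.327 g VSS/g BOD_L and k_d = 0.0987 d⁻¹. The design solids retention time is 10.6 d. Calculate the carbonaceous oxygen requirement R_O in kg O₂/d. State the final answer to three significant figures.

Correct the yield for decay: Y_obs = Y/(1 + k_d θ_c) = 0.327 / (1 + 0.0987 × 10.6) = 0.327 / 2.046 = 0.1598.
Mass of BOD_L removed per day: Q(S₀ − S) = 2250 × 251.8 g/m³ = 566.5 kg/d.
Net sludge production P_X = 0.1598 × 566.5 = 90.54 kg VSS/d.
R_O = Q·ΔS − 1.42 P_X = 566.5 − 128.6 = 438.0 kg O₂/d.

R_O ≈ 438 kg O₂/d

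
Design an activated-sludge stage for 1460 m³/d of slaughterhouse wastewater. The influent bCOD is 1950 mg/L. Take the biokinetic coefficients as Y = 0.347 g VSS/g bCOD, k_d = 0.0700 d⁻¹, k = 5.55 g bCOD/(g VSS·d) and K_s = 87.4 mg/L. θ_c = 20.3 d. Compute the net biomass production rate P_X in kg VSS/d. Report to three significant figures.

Effluent substrate depends only on kinetics and SRT: S = K_s(1 + k_d θ_c) / [θ_c(Yk − k_d) − 1] = 87.4 × (1 + 0.0700 × 20.3) / [20.3 × (0.347 × 5.55 − 0.0700) − 1] = 211.6 / 36.67 = 5.770 mg/L.
Observed yield with endogenous decay: Y_obs = Y / (1 + k_d·θ_c) = 0.347 / (1 + 0.0700 × 20.3) = 0.347 / 2.421 = 0.1433 g VSS/g bCOD.
Mass of bCOD removed per day: Q(S₀ − S) = 1460 × 1944 g/m³ = 2839 kg/d.
Net biomass production P_X = Y_obs × Q·(S₀ − S) = 0.1433 × 2839 = 406.9 kg VSS/d.

P_X ≈ 407 kg VSS/d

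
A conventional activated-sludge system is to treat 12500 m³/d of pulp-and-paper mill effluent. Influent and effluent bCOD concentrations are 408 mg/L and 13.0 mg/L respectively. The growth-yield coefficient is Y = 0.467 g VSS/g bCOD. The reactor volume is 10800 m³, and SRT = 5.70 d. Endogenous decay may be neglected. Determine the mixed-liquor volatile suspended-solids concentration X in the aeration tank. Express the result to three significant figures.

Without decay, X = Y Q (S₀−S) θ_c / V = 0.467 × 12500 × (408 − 13.0) × 5.70 / 10800 = 1217 mg/L.

X ≈ 1220 mg/L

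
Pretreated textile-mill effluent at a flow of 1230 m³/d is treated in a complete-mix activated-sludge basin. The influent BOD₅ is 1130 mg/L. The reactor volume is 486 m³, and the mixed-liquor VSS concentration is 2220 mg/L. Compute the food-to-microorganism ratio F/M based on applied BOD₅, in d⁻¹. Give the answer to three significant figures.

Food-to-microorganism ratio F/M = Q S₀ / (V X) = 1230 × 1130 / (486.0 × 2220) = 1.288 d⁻¹.

F/M ≈ 1.29 d⁻¹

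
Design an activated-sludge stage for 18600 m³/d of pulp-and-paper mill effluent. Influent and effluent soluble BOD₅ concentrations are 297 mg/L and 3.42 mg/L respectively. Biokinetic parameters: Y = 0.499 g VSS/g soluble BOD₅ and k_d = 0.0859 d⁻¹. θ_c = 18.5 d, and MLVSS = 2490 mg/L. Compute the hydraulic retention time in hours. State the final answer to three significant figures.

Steady-state biomass mass balance: V·X·(1 + k_d·θ_c) = Y·Q·(S₀ − S)·θ_c, so V = 0.499 × 18600 × (297 − 3.42) × 18.5 / [2490 × (1 + 0.0859 × 18.5)] = 5.04×10^7 / 6447 = 7819 m³.
τ = V/Q = 7819/18600 = 0.4204 d, or 10.09 h.

τ ≈ 10.1 h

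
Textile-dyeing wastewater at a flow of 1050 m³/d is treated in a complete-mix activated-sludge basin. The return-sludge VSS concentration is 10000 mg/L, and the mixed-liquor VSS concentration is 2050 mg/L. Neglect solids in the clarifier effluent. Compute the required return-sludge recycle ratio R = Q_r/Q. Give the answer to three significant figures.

R ≈ 0.258

Solids balance on the clarifier gives (1+R)X = R·X_r, so R = X/(X_r − X) = 2050 / (10000 − 2050) = 0.2579.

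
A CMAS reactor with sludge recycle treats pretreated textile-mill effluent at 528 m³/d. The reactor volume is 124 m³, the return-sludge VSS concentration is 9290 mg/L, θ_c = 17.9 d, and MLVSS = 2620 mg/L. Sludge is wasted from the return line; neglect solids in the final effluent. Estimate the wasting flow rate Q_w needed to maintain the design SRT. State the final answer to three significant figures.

θ_c = V·X/(Q_w·X_r) when wasting from the recycle, so Q_w = V·X/(θ_c·X_r) = 124.0 × 2620 / (17.9 × 9290) = 1.954 m³/d.

Q_w ≈ 1.95 m³/d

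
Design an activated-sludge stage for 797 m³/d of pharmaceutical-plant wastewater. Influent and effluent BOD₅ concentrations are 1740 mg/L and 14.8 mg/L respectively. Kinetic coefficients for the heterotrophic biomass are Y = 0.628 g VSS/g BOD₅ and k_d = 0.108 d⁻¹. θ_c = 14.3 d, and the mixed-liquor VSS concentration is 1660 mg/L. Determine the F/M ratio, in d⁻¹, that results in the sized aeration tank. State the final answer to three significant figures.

From the SRT design equation V = Y Q (S₀−S) θ_c / [X (1 + k_d θ_c)] = 0.628 × 797 × (1740 − 14.8) × 14.3 / [1660 × (1 + 0.108 × 14.3)] = 1.23×10^7 / 4224 = 2923 m³.
Food-to-microorganism ratio F/M = Q S₀ / (V X) = 797 × 1740 / (2923 × 1660) = 0.2858 d⁻¹.

F/M ≈ 0.286 d⁻¹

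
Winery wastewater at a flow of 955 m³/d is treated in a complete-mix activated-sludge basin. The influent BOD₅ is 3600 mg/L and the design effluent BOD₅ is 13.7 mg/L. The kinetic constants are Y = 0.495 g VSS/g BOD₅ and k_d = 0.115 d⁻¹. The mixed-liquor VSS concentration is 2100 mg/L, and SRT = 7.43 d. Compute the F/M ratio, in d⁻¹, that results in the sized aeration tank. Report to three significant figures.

Rearranging the biomass balance for a CMAS with decay, V = Y·Q·ΔS·θ_c / [X·(1+k_d θ_c)] = 0.495 × 955 × (3600 − 13.7) × 7.43 / [2100 × (1 + 0.115 × 7.43)] = 1.26×10^7 / 3894 = 3235 m³.
F/M = Q·S₀ / (V·X) = 955 × 3600 / (3235 × 2100) = 0.5061 g BOD₅·(g VSS·d)⁻¹.

F/M ≈ 0.506 d⁻¹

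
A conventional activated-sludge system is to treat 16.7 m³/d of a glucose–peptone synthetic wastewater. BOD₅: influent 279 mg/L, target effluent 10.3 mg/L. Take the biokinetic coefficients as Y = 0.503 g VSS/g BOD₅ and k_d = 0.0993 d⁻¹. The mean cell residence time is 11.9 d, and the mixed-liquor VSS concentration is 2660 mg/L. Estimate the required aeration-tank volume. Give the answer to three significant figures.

V ≈ 4.63 m³

From the SRT design equation V = Y Q (S₀−S) θ_c / [X (1 + k_d θ_c)] = 0.503 × 16.7 × (279 − 10.3) × 11.9 / [2660 × (1 + 0.0993 × 11.9)] = 2.69×10^4 / 5803 = 4.628 m³.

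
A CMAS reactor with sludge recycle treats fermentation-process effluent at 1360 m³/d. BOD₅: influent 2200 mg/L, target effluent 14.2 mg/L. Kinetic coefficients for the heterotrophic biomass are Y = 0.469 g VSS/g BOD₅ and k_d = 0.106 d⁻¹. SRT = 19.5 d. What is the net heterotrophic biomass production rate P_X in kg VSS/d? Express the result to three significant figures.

P_X ≈ 455 kg VSS/d

The observed yield is Y_obs = Y/(1 + k_d·θ_c) = 0.469 / (1 + 0.106 × 19.5) = 0.469 / 3.067 = 0.1529 g VSS per g BOD₅ removed.
ΔS = 2200 − 14.2 = 2186 mg/L, so the substrate removal rate is 1360 × 2186/1000 = 2973 kg BOD₅/d.
P_X = Y_obs · Q(S₀ − S) = 0.1529 × 2973 = 454.6 kg VSS/d.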